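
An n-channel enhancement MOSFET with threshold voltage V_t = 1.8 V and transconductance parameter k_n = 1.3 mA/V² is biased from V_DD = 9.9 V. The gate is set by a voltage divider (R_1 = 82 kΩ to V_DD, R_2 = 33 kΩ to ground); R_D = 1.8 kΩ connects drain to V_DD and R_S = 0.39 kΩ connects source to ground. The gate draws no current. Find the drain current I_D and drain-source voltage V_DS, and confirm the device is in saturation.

I_D ≈ 0.48 mA, V_DS ≈ 8.9 V

V_G = V_DD·R_2/(R_1+R_2) = 9.9×33/115 = 2.84 V.
Assume saturation: I_D = (k_n/2)(V_GS − V_t)² with V_GS = V_G − I_D·R_S = 2.84 − 0.39·I_D.
Substituting gives 0.0989·I_D² − 1.53·I_D + 0.704 = 0, with roots I_D = 0.476 or 15 mA.
The root I_D = 15 mA gives V_GS = -3 V ≤ V_t, so take I_D = 0.476 mA.
Then V_GS = 2.66 V and V_DS = V_DD − I_D(R_D+R_S) = 9.9 − 0.476×2.19 = 8.86 V.
Saturation requires V_DS ≥ V_GS − V_t = 0.855 V; 8.86 ≥ 0.855 ✓.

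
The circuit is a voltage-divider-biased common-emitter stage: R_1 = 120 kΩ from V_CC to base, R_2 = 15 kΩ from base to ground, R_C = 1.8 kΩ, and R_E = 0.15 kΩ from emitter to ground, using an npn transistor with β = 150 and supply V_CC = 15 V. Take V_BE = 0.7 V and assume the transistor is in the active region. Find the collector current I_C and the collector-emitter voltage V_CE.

Thevenize the base divider: V_Th = V_CC·R_2/(R_1+R_2) = 15×15/135 = 1.67 V, R_Th = R_1‖R_2 = 13.3 kΩ.
Base-emitter loop: V_Th = I_B·R_Th + V_BE + (β+1)I_B·R_E, so I_B = (1.67 − 0.7) / (13.3 + 151×0.15) = 0.0269 mA.
I_C = β·I_B = 150×0.0269 = 4.03 mA, and I_E = (β+1)I_B = 4.06 mA.
V_CE = V_CC − I_C·R_C − I_E·R_E = 15 − 4.03×1.8 − 4.06×0.15 = 7.14 V.
V_CE = 7.14 V > 0.2 V confirms active-region operation.

I_C ≈ 4 mA, V_CE ≈ 7.1 V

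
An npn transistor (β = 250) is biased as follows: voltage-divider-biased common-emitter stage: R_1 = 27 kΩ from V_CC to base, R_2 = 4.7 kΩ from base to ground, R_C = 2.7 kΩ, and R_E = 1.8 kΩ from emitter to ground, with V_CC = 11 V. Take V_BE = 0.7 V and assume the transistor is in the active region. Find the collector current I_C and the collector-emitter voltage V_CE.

Thevenize the base divider: V_Th = V_CC·R_2/(R_1+R_2) = 11×4.7/31.7 = 1.63 V, R_Th = R_1‖R_2 = 4 kΩ.
Base-emitter loop: V_Th = I_B·R_Th + V_BE + (β+1)I_B·R_E, so I_B = (1.63 − 0.7) / (4 + 251×1.8) = 0.00204 mA.
I_C = β·I_B = 250×0.00204 = 0.511 mA, and I_E = (β+1)I_B = 0.513 mA.
V_CE = V_CC − I_C·R_C − I_E·R_E = 11 − 0.511×2.7 − 0.513×1.8 = 8.7 V.
V_CE = 8.7 V > 0.2 V confirms active-region operation.

I_C ≈ 0.51 mA, V_CE ≈ 8.7 V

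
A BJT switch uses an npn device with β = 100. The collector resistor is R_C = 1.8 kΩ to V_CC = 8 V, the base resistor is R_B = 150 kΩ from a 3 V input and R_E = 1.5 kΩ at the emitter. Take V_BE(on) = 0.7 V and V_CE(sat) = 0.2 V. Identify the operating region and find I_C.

active; I_C ≈ 0.76 mA

Assume active. Base-emitter loop: I_B = (V_BB − V_BE)/(R_B + (β+1)R_E) = (3 − 0.7)/(150 + 101×1.5) = 0.00763 mA.
I_C = β·I_B = 100×0.00763 = 0.763 mA.
V_CE = V_CC − I_C·R_C − I_E·R_E = 8 − 0.763×1.8 − 0.77×1.5 = 5.47 V > V_CE(sat), so the active-region assumption holds.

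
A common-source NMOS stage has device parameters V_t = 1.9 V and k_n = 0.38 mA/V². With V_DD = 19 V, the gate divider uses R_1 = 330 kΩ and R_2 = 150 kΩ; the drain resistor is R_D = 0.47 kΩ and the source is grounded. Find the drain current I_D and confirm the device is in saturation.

I_D ≈ 3.1 mA

V_G = V_DD·R_2/(R_1+R_2) = 19×150/480 = 5.94 V. With the source grounded, V_GS = V_G = 5.94 V.
Assume saturation: I_D = (k_n/2)(V_GS − V_t)² = (0.38/2)×(5.94 − 1.9)² = 0.19×4.04² = 3.1 mA.
V_DS = V_DD − I_D·R_D = 19 − 3.1×0.47 = 17.5 V.
Saturation requires V_DS ≥ V_GS − V_t = 4.04 V; 17.5 ≥ 4.04 ✓.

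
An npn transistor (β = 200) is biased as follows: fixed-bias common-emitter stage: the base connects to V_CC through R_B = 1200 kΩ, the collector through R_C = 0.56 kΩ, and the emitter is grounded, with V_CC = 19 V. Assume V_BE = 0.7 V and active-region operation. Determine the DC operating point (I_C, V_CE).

Base loop: V_CC = I_B·R_B + V_BE, so I_B = (19 − 0.7)/1200 kΩ = 0.0153 mA.
In the active region I_C = β·I_B = 200 × 0.0153 = 3.05 mA.
Collector loop: V_CE = V_CC − I_C·R_C = 19 − 3.05×0.56 = 17.3 V.
Since V_CE = 17.3 V > V_CE(sat) ≈ 0.2 V, the transistor is in the active region as assumed.

I_C ≈ 3.1 mA, V_CE ≈ 17 V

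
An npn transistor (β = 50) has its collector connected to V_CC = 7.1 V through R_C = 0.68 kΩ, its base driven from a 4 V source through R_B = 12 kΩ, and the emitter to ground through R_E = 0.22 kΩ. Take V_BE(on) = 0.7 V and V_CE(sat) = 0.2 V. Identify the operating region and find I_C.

active; I_C ≈ 7.1 mA

Assume active. Base-emitter loop: I_B = (V_BB − V_BE)/(R_B + (β+1)R_E) = (4 − 0.7)/(12 + 51×0.22) = 0.142 mA.
I_C = β·I_B = 50×0.142 = 7.11 mA.
V_CE = V_CC − I_C·R_C − I_E·R_E = 7.1 − 7.11×0.68 − 7.25×0.22 = 0.673 V > V_CE(sat), so the active-region assumption holds.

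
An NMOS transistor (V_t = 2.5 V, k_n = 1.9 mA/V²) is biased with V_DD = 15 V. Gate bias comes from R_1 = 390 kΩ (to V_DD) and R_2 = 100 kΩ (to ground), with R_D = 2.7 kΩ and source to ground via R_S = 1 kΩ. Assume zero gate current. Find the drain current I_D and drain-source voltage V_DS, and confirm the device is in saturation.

V_G = V_DD·R_2/(R_1+R_2) = 15×100/490 = 3.06 V.
Assume saturation: I_D = (k_n/2)(V_GS − V_t)² with V_GS = V_G − I_D·R_S = 3.06 − 1·I_D.
Substituting gives 0.95·I_D² − 2.07·I_D + 0.299 = 0, with roots I_D = 0.156 or 2.02 mA.
The root I_D = 2.02 mA gives V_GS = 1.04 V ≤ V_t, so take I_D = 0.156 mA.
Then V_GS = 2.91 V and V_DS = V_DD − I_D(R_D+R_S) = 15 − 0.156×3.7 = 14.4 V.
Saturation requires V_DS ≥ V_GS − V_t = 0.405 V; 14.4 ≥ 0.405 ✓.

I_D ≈ 0.16 mA, V_DS ≈ 14 V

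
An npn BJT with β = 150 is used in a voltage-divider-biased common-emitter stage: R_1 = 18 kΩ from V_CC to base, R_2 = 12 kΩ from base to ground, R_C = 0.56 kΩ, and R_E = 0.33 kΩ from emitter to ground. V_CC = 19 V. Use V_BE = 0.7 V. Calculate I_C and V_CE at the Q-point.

I_C ≈ 18 mA, V_CE ≈ 2.8 V

Thevenize the base divider: V_Th = V_CC·R_2/(R_1+R_2) = 19×12/30 = 7.6 V, R_Th = R_1‖R_2 = 7.2 kΩ.
Base-emitter loop: V_Th = I_B·R_Th + V_BE + (β+1)I_B·R_E, so I_B = (7.6 − 0.7) / (7.2 + 151×0.33) = 0.121 mA.
I_C = β·I_B = 150×0.121 = 18.1 mA, and I_E = (β+1)I_B = 18.3 mA.
V_CE = V_CC − I_C·R_C − I_E·R_E = 19 − 18.1×0.56 − 18.3×0.33 = 2.81 V.
V_CE = 2.81 V > 0.2 V confirms active-region operation.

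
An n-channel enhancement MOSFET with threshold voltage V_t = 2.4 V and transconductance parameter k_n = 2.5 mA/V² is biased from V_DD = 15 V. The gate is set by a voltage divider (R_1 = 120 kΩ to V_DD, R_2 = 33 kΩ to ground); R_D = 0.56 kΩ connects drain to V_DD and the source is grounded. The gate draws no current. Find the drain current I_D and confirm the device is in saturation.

V_G = V_DD·R_2/(R_1+R_2) = 15×33/153 = 3.24 V. With the source grounded, V_GS = V_G = 3.24 V.
Assume saturation: I_D = (k_n/2)(V_GS − V_t)² = (2.5/2)×(3.24 − 2.4)² = 1.25×0.835² = 0.872 mA.
V_DS = V_DD − I_D·R_D = 15 − 0.872×0.56 = 14.5 V.
Saturation requires V_DS ≥ V_GS − V_t = 0.835 V; 14.5 ≥ 0.835 ✓.

I_D ≈ 0.87 mA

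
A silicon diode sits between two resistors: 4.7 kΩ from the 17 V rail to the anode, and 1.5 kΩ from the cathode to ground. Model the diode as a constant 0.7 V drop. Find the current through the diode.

I ≈ 2.6 mA

The two resistors are in series with the diode, so KVL gives 17 = I·4.7 + 0.7 + I·1.5.
I = (17 − 0.7) / (4.7 + 1.5) kΩ = 16.3 / 6.2 = 2.63 mA.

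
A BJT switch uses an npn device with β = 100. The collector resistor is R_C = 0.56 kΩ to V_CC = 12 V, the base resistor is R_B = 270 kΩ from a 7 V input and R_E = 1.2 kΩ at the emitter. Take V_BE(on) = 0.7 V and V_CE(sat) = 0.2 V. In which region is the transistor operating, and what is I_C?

active; I_C ≈ 1.6 mA

Assume active. Base-emitter loop: I_B = (V_BB − V_BE)/(R_B + (β+1)R_E) = (7 − 0.7)/(270 + 101×1.2) = 0.0161 mA.
I_C = β·I_B = 100×0.0161 = 1.61 mA.
V_CE = V_CC − I_C·R_C − I_E·R_E = 12 − 1.61×0.56 − 1.63×1.2 = 9.15 V > V_CE(sat), so the active-region assumption holds.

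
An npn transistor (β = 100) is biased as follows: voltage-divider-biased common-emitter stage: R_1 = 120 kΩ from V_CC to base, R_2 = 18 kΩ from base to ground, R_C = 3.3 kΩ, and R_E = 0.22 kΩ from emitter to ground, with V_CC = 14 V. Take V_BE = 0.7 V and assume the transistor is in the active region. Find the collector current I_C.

Thevenize the base divider: V_Th = V_CC·R_2/(R_1+R_2) = 14×18/138 = 1.83 V, R_Th = R_1‖R_2 = 15.7 kΩ.
Base-emitter loop: V_Th = I_B·R_Th + V_BE + (β+1)I_B·R_E, so I_B = (1.83 − 0.7) / (15.7 + 101×0.22) = 0.0297 mA.
I_C = β·I_B = 100×0.0297 = 2.97 mA, and I_E = (β+1)I_B = 3 mA.
V_CE = V_CC − I_C·R_C − I_E·R_E = 14 − 2.97×3.3 − 3×0.22 = 3.53 V.
V_CE = 3.53 V > 0.2 V confirms active-region operation.

I_C ≈ 3 mA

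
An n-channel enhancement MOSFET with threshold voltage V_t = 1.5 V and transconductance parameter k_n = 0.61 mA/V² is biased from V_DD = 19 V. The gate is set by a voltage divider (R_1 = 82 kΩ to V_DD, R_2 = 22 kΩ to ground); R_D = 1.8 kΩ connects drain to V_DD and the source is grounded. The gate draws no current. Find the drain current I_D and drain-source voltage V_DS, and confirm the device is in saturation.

I_D ≈ 1.9 mA, V_DS ≈ 16 V

V_G = V_DD·R_2/(R_1+R_2) = 19×22/104 = 4.02 V. With the source grounded, V_GS = V_G = 4.02 V.
Assume saturation: I_D = (k_n/2)(V_GS − V_t)² = (0.61/2)×(4.02 − 1.5)² = 0.305×2.52² = 1.94 mA.
V_DS = V_DD − I_D·R_D = 19 − 1.94×1.8 = 15.5 V.
Saturation requires V_DS ≥ V_GS − V_t = 2.52 V; 15.5 ≥ 2.52 ✓.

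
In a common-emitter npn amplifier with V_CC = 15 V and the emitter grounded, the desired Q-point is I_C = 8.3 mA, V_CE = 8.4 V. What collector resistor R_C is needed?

R_C ≈ 0.8 kΩ

Collector loop: V_CC = I_C·R_C + V_CE.
R_C = (V_CC − V_CE)/I_C = (15 − 8.4)/8.3 = 0.795 kΩ.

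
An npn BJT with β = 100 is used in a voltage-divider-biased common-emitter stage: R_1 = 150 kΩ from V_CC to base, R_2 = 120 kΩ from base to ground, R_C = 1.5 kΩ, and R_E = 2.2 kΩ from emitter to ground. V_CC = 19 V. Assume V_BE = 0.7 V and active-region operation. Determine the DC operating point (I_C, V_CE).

I_C ≈ 2.7 mA, V_CE ≈ 9 V

Thevenize the base divider: V_Th = V_CC·R_2/(R_1+R_2) = 19×120/270 = 8.44 V, R_Th = R_1‖R_2 = 66.7 kΩ.
Base-emitter loop: V_Th = I_B·R_Th + V_BE + (β+1)I_B·R_E, so I_B = (8.44 − 0.7) / (66.7 + 101×2.2) = 0.0268 mA.
I_C = β·I_B = 100×0.0268 = 2.68 mA, and I_E = (β+1)I_B = 2.71 mA.
V_CE = V_CC − I_C·R_C − I_E·R_E = 19 − 2.68×1.5 − 2.71×2.2 = 9.02 V.
V_CE = 9.02 V > 0.2 V confirms active-region operation.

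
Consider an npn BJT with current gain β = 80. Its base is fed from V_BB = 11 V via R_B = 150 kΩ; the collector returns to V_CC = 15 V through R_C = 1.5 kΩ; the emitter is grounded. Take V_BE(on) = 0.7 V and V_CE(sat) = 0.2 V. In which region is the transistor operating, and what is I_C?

Assume active. Base-emitter loop: I_B = (V_BB − V_BE)/R_B = (11 − 0.7)/150 = 0.0687 mA.
I_C = β·I_B = 80×0.0687 = 5.49 mA.
V_CE = V_CC − I_C·R_C = 15 − 5.49×1.5 = 6.76 V > V_CE(sat), so the active-region assumption holds.

active; I_C ≈ 5.5 mA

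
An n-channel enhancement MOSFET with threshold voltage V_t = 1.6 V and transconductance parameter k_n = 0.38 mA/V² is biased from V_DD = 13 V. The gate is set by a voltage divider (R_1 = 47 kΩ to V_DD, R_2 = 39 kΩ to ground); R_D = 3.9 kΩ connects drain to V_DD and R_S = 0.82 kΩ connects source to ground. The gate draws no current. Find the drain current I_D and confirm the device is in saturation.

I_D ≈ 1.6 mA

V_G = V_DD·R_2/(R_1+R_2) = 13×39/86 = 5.9 V.
Assume saturation: I_D = (k_n/2)(V_GS − V_t)² with V_GS = V_G − I_D·R_S = 5.9 − 0.82·I_D.
Substituting gives 0.128·I_D² − 2.34·I_D + 3.51 = 0, with roots I_D = 1.65 or 16.7 mA.
The root I_D = 16.7 mA gives V_GS = -7.76 V ≤ V_t, so take I_D = 1.65 mA.
Then V_GS = 4.54 V and V_DS = V_DD − I_D(R_D+R_S) = 13 − 1.65×4.72 = 5.22 V.
Saturation requires V_DS ≥ V_GS − V_t = 2.94 V; 5.22 ≥ 2.94 ✓.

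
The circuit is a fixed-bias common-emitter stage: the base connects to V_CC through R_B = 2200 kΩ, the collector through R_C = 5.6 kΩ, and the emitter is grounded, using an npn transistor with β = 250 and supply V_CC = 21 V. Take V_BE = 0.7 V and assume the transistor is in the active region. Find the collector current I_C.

I_C ≈ 2.3 mA

Base loop: V_CC = I_B·R_B + V_BE, so I_B = (21 − 0.7)/2200 kΩ = 0.00923 mA.
In the active region I_C = β·I_B = 250 × 0.00923 = 2.31 mA.
Collector loop: V_CE = V_CC − I_C·R_C = 21 − 2.31×5.6 = 8.08 V.
Since V_CE = 8.08 V > V_CE(sat) ≈ 0.2 V, the transistor is in the active region as assumed.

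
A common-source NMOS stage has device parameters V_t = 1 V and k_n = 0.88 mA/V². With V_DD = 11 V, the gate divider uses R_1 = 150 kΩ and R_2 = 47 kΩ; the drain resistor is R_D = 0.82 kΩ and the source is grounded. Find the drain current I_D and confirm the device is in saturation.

I_D ≈ 1.2 mA

V_G = V_DD·R_2/(R_1+R_2) = 11×47/197 = 2.62 V. With the source grounded, V_GS = V_G = 2.62 V.
Assume saturation: I_D = (k_n/2)(V_GS − V_t)² = (0.88/2)×(2.62 − 1)² = 0.44×1.62² = 1.16 mA.
V_DS = V_DD − I_D·R_D = 11 − 1.16×0.82 = 10 V.
Saturation requires V_DS ≥ V_GS − V_t = 1.62 V; 10 ≥ 1.62 ✓.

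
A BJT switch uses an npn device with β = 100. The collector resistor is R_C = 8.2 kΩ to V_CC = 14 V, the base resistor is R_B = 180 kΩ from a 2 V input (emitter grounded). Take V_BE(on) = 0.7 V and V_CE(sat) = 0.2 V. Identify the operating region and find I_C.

Assume active. Base-emitter loop: I_B = (V_BB − V_BE)/R_B = (2 − 0.7)/180 = 0.00722 mA.
I_C = β·I_B = 100×0.00722 = 0.722 mA.
V_CE = V_CC − I_C·R_C = 14 − 0.722×8.2 = 8.08 V > V_CE(sat), so the active-region assumption holds.

active; I_C ≈ 0.72 mA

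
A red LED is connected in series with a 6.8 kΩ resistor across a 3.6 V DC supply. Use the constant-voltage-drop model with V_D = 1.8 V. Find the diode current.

KVL around the loop: 3.6 = V_D + I·R = 1.8 + I × 6.8 kΩ.
So I = (3.6 − 1.8) / 6.8 kΩ = 1.8 / 6.8 = 0.265 mA.

I ≈ 0.26 mA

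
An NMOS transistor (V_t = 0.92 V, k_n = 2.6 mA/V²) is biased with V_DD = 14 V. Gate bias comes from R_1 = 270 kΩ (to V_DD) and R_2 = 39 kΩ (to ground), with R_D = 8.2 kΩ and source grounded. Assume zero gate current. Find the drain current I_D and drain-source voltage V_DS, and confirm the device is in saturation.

I_D ≈ 0.93 mA, V_DS ≈ 6.4 V

V_G = V_DD·R_2/(R_1+R_2) = 14×39/309 = 1.77 V. With the source grounded, V_GS = V_G = 1.77 V.
Assume saturation: I_D = (k_n/2)(V_GS − V_t)² = (2.6/2)×(1.77 − 0.92)² = 1.3×0.847² = 0.933 mA.
V_DS = V_DD − I_D·R_D = 14 − 0.933×8.2 = 6.35 V.
Saturation requires V_DS ≥ V_GS − V_t = 0.847 V; 6.35 ≥ 0.847 ✓.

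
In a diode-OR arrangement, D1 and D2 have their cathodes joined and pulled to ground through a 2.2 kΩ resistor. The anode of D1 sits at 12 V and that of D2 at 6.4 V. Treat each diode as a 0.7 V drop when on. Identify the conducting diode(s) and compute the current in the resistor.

Only D1 conducts; I_R ≈ 5.1 mA

Assume both conduct. Then node N would need to be at both 12−0.7 = 11.3 V and 6.4−0.7 = 5.7 V, which is impossible.
Assume only D1 conducts: V_N = 12 − 0.7 = 11.3 V, so I_R = 11.3/2.2 = 5.14 mA.
Check D2: its anode-to-cathode voltage is 6.4 − 11.3 = -4.9 V < 0.7 V, so it is off. The assumption is consistent.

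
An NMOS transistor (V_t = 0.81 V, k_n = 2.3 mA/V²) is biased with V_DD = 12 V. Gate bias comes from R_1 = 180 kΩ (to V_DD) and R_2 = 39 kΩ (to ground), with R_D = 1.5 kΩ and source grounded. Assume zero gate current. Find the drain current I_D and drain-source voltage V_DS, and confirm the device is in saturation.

V_G = V_DD·R_2/(R_1+R_2) = 12×39/219 = 2.14 V. With the source grounded, V_GS = V_G = 2.14 V.
Assume saturation: I_D = (k_n/2)(V_GS − V_t)² = (2.3/2)×(2.14 − 0.81)² = 1.15×1.33² = 2.03 mA.
V_DS = V_DD − I_D·R_D = 12 − 2.03×1.5 = 8.96 V.
Saturation requires V_DS ≥ V_GS − V_t = 1.33 V; 8.96 ≥ 1.33 ✓.

I_D ≈ 2 mA, V_DS ≈ 9 V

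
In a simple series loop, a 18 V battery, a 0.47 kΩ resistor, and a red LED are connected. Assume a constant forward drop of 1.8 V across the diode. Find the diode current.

I ≈ 34 mA

KVL around the loop: 18 = V_D + I·R = 1.8 + I × 0.47 kΩ.
So I = (18 − 1.8) / 0.47 kΩ = 16.2 / 0.47 = 34.5 mA.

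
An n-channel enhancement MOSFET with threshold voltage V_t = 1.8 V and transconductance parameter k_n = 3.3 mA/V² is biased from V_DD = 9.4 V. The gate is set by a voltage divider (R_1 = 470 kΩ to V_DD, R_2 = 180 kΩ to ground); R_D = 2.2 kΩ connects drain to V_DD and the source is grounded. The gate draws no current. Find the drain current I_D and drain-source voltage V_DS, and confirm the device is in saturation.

I_D ≈ 1.1 mA, V_DS ≈ 7.1 V

V_G = V_DD·R_2/(R_1+R_2) = 9.4×180/650 = 2.6 V. With the source grounded, V_GS = V_G = 2.6 V.
Assume saturation: I_D = (k_n/2)(V_GS − V_t)² = (3.3/2)×(2.6 − 1.8)² = 1.65×0.803² = 1.06 mA.
V_DS = V_DD − I_D·R_D = 9.4 − 1.06×2.2 = 7.06 V.
Saturation requires V_DS ≥ V_GS − V_t = 0.803 V; 7.06 ≥ 0.803 ✓.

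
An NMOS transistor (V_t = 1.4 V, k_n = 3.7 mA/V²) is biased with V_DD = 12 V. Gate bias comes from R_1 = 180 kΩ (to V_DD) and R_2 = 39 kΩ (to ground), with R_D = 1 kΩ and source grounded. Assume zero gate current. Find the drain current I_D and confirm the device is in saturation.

V_G = V_DD·R_2/(R_1+R_2) = 12×39/219 = 2.14 V. With the source grounded, V_GS = V_G = 2.14 V.
Assume saturation: I_D = (k_n/2)(V_GS − V_t)² = (3.7/2)×(2.14 − 1.4)² = 1.85×0.737² = 1 mA.
V_DS = V_DD − I_D·R_D = 12 − 1×1 = 11 V.
Saturation requires V_DS ≥ V_GS − V_t = 0.737 V; 11 ≥ 0.737 ✓.

I_D ≈ 1 mA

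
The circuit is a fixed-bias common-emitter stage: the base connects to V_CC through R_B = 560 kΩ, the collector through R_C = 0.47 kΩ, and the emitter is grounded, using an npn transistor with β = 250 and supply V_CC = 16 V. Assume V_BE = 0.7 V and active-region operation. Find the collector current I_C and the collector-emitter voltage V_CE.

Base loop: V_CC = I_B·R_B + V_BE, so I_B = (16 − 0.7)/560 kΩ = 0.0273 mA.
In the active region I_C = β·I_B = 250 × 0.0273 = 6.83 mA.
Collector loop: V_CE = V_CC − I_C·R_C = 16 − 6.83×0.47 = 12.8 V.
Since V_CE = 12.8 V > V_CE(sat) ≈ 0.2 V, the transistor is in the active region as assumed.

I_C ≈ 6.8 mA, V_CE ≈ 13 V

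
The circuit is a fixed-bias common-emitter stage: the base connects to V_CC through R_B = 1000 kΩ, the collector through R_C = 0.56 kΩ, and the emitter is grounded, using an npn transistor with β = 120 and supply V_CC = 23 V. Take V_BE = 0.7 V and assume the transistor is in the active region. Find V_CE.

V_CE ≈ 22 V

Base loop: V_CC = I_B·R_B + V_BE, so I_B = (23 − 0.7)/1000 kΩ = 0.0223 mA.
In the active region I_C = β·I_B = 120 × 0.0223 = 2.68 mA.
Collector loop: V_CE = V_CC − I_C·R_C = 23 − 2.68×0.56 = 21.5 V.
Since V_CE = 21.5 V > V_CE(sat) ≈ 0.2 V, the transistor is in the active region as assumed.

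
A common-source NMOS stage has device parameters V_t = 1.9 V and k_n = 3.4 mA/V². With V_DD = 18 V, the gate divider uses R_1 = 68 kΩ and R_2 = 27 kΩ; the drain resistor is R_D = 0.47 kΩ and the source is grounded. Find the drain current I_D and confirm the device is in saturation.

I_D ≈ 18 mA

V_G = V_DD·R_2/(R_1+R_2) = 18×27/95 = 5.12 V. With the source grounded, V_GS = V_G = 5.12 V.
Assume saturation: I_D = (k_n/2)(V_GS − V_t)² = (3.4/2)×(5.12 − 1.9)² = 1.7×3.22² = 17.6 mA.
V_DS = V_DD − I_D·R_D = 18 − 17.6×0.47 = 9.74 V.
Saturation requires V_DS ≥ V_GS − V_t = 3.22 V; 9.74 ≥ 3.22 ✓.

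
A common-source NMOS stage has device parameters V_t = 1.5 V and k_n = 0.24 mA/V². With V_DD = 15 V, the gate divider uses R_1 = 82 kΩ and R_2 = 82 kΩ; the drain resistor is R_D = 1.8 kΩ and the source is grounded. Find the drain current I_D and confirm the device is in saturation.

I_D ≈ 4.3 mA

V_G = V_DD·R_2/(R_1+R_2) = 15×82/164 = 7.5 V. With the source grounded, V_GS = V_G = 7.5 V.
Assume saturation: I_D = (k_n/2)(V_GS − V_t)² = (0.24/2)×(7.5 − 1.5)² = 0.12×6² = 4.32 mA.
V_DS = V_DD − I_D·R_D = 15 − 4.32×1.8 = 7.22 V.
Saturation requires V_DS ≥ V_GS − V_t = 6 V; 7.22 ≥ 6 ✓.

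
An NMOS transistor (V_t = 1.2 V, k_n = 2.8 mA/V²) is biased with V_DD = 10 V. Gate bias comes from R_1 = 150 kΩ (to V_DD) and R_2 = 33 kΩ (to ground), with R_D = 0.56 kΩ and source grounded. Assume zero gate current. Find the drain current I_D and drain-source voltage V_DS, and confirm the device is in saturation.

V_G = V_DD·R_2/(R_1+R_2) = 10×33/183 = 1.8 V. With the source grounded, V_GS = V_G = 1.8 V.
Assume saturation: I_D = (k_n/2)(V_GS − V_t)² = (2.8/2)×(1.8 − 1.2)² = 1.4×0.603² = 0.51 mA.
V_DS = V_DD − I_D·R_D = 10 − 0.51×0.56 = 9.71 V.
Saturation requires V_DS ≥ V_GS − V_t = 0.603 V; 9.71 ≥ 0.603 ✓.

I_D ≈ 0.51 mA, V_DS ≈ 9.7 V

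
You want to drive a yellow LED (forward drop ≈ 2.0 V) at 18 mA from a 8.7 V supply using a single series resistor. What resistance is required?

The resistor drops V_S − V_D = 8.7 − 2.0 = 6.7 V at 18 mA.
R = 6.7 V / 18 mA = 0.372 kΩ.

R ≈ 0.37 kΩ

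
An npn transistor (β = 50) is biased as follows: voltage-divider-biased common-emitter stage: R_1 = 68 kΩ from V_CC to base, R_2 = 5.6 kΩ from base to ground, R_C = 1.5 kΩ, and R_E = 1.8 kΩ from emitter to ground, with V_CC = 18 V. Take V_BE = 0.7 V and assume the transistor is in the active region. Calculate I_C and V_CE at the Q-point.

Thevenize the base divider: V_Th = V_CC·R_2/(R_1+R_2) = 18×5.6/73.6 = 1.37 V, R_Th = R_1‖R_2 = 5.17 kΩ.
Base-emitter loop: V_Th = I_B·R_Th + V_BE + (β+1)I_B·R_E, so I_B = (1.37 − 0.7) / (5.17 + 51×1.8) = 0.0069 mA.
I_C = β·I_B = 50×0.0069 = 0.345 mA, and I_E = (β+1)I_B = 0.352 mA.
V_CE = V_CC − I_C·R_C − I_E·R_E = 18 − 0.345×1.5 − 0.352×1.8 = 16.8 V.
V_CE = 16.8 V > 0.2 V confirms active-region operation.

I_C ≈ 0.35 mA, V_CE ≈ 17 V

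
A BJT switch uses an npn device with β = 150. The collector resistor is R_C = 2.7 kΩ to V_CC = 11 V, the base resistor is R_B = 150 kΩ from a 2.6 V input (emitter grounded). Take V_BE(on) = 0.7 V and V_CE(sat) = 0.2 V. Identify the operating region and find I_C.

Assume active. Base-emitter loop: I_B = (V_BB − V_BE)/R_B = (2.6 − 0.7)/150 = 0.0127 mA.
I_C = β·I_B = 150×0.0127 = 1.9 mA.
V_CE = V_CC − I_C·R_C = 11 − 1.9×2.7 = 5.87 V > V_CE(sat), so the active-region assumption holds.

active; I_C ≈ 1.9 mA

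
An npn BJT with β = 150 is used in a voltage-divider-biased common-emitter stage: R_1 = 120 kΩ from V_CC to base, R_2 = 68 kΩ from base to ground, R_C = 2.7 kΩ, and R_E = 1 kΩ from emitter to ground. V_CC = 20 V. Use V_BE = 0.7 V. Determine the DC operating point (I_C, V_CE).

Thevenize the base divider: V_Th = V_CC·R_2/(R_1+R_2) = 20×68/188 = 7.23 V, R_Th = R_1‖R_2 = 43.4 kΩ.
Base-emitter loop: V_Th = I_B·R_Th + V_BE + (β+1)I_B·R_E, so I_B = (7.23 − 0.7) / (43.4 + 151×1) = 0.0336 mA.
I_C = β·I_B = 150×0.0336 = 5.04 mA, and I_E = (β+1)I_B = 5.08 mA.
V_CE = V_CC − I_C·R_C − I_E·R_E = 20 − 5.04×2.7 − 5.08×1 = 1.31 V.
V_CE = 1.31 V > 0.2 V confirms active-region operation.

I_C ≈ 5 mA, V_CE ≈ 1.3 V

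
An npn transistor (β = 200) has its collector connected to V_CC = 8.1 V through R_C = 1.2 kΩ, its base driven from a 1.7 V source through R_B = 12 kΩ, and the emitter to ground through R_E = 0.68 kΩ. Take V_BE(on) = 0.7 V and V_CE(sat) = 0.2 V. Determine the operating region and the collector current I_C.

active; I_C ≈ 1.3 mA

Assume active. Base-emitter loop: I_B = (V_BB − V_BE)/(R_B + (β+1)R_E) = (1.7 − 0.7)/(12 + 201×0.68) = 0.00673 mA.
I_C = β·I_B = 200×0.00673 = 1.35 mA.
V_CE = V_CC − I_C·R_C − I_E·R_E = 8.1 − 1.35×1.2 − 1.35×0.68 = 5.57 V > V_CE(sat), so the active-region assumption holds.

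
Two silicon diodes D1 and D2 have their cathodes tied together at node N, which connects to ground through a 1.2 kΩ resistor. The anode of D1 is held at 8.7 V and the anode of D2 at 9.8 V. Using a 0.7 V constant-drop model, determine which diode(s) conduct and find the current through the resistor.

Assume both conduct. Then node N would need to be at both 8.7−0.7 = 8 V and 9.8−0.7 = 9.1 V, which is impossible.
Assume only D2 conducts: V_N = 9.8 − 0.7 = 9.1 V, so I_R = 9.1/1.2 = 7.58 mA.
Check D1: its anode-to-cathode voltage is 8.7 − 9.1 = -0.4 V < 0.7 V, so it is off. The assumption is consistent.

Only D2 conducts; I_R ≈ 7.6 mA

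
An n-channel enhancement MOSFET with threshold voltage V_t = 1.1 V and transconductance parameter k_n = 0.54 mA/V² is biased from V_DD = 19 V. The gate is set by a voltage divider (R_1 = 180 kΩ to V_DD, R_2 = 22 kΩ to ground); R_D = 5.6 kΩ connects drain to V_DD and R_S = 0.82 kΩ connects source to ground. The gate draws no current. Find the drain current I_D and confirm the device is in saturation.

V_G = V_DD·R_2/(R_1+R_2) = 19×22/202 = 2.07 V.
Assume saturation: I_D = (k_n/2)(V_GS − V_t)² with V_GS = V_G − I_D·R_S = 2.07 − 0.82·I_D.
Substituting gives 0.182·I_D² − 1.43·I_D + 0.254 = 0, with roots I_D = 0.182 or 7.69 mA.
The root I_D = 7.69 mA gives V_GS = -4.24 V ≤ V_t, so take I_D = 0.182 mA.
Then V_GS = 1.92 V and V_DS = V_DD − I_D(R_D+R_S) = 19 − 0.182×6.42 = 17.8 V.
Saturation requires V_DS ≥ V_GS − V_t = 0.82 V; 17.8 ≥ 0.82 ✓.

I_D ≈ 0.18 mA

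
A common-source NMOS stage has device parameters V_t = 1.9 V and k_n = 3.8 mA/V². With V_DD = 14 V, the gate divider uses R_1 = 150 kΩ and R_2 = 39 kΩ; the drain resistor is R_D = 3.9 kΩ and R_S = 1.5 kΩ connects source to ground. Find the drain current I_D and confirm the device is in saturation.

V_G = V_DD·R_2/(R_1+R_2) = 14×39/189 = 2.89 V.
Assume saturation: I_D = (k_n/2)(V_GS − V_t)² with V_GS = V_G − I_D·R_S = 2.89 − 1.5·I_D.
Substituting gives 4.27·I_D² − 6.64·I_D + 1.86 = 0, with roots I_D = 0.366 or 1.19 mA.
The root I_D = 1.19 mA gives V_GS = 1.11 V ≤ V_t, so take I_D = 0.366 mA.
Then V_GS = 2.34 V and V_DS = V_DD − I_D(R_D+R_S) = 14 − 0.366×5.4 = 12 V.
Saturation requires V_DS ≥ V_GS − V_t = 0.439 V; 12 ≥ 0.439 ✓.

I_D ≈ 0.37 mA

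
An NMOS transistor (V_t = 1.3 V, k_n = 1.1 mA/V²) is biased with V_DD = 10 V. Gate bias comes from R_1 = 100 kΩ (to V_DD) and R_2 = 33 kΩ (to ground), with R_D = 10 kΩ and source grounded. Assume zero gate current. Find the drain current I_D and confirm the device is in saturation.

V_G = V_DD·R_2/(R_1+R_2) = 10×33/133 = 2.48 V. With the source grounded, V_GS = V_G = 2.48 V.
Assume saturation: I_D = (k_n/2)(V_GS − V_t)² = (1.1/2)×(2.48 − 1.3)² = 0.55×1.18² = 0.767 mA.
V_DS = V_DD − I_D·R_D = 10 − 0.767×10 = 2.33 V.
Saturation requires V_DS ≥ V_GS − V_t = 1.18 V; 2.33 ≥ 1.18 ✓.

I_D ≈ 0.77 mA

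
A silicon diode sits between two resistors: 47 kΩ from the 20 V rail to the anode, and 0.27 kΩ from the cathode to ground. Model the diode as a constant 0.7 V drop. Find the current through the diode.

I ≈ 0.41 mA

The two resistors are in series with the diode, so KVL gives 20 = I·47 + 0.7 + I·0.27.
I = (20 − 0.7) / (47 + 0.27) kΩ = 19.3 / 47.3 = 0.408 mA.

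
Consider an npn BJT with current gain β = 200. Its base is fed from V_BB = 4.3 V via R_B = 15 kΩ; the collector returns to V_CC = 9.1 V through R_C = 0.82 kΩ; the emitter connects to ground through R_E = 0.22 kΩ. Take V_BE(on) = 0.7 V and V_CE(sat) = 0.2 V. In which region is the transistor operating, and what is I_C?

saturation; I_C ≈ 8.5 mA

Assume active: I_B = (4.3 − 0.7)/(15 + 201×0.22) = 0.0608 mA, I_C = β·I_B = 12.2 mA.
Then V_CE = 9.1 − 12.2×0.82 − 12.2×0.22 = -3.56 V < 0.2 V — the active assumption fails.
Re-solve with V_CE = 0.2 V. KCL at the emitter: V_E/R_E = (V_BB−0.7−V_E)/R_B + (V_CC−0.2−V_E)/R_C, giving V_E = 1.9 V.
I_C = (V_CC − 0.2 − V_E)/R_C = (8.9 − 1.9)/0.82 = 8.53 mA.
Check: I_B = (3.6 − 1.9)/15 = 0.113 mA, and β·I_B = 22.6 mA > I_C, confirming saturation.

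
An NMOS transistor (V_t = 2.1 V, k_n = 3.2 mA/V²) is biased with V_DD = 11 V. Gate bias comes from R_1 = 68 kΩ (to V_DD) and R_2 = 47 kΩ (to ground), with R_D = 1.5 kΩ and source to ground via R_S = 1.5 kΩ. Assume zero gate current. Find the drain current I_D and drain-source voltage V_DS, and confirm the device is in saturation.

I_D ≈ 1.1 mA, V_DS ≈ 7.8 V

V_G = V_DD·R_2/(R_1+R_2) = 11×47/115 = 4.5 V.
Assume saturation: I_D = (k_n/2)(V_GS − V_t)² with V_GS = V_G − I_D·R_S = 4.5 − 1.5·I_D.
Substituting gives 3.6·I_D² − 12.5·I_D + 9.18 = 0, with roots I_D = 1.06 or 2.42 mA.
The root I_D = 2.42 mA gives V_GS = 0.871 V ≤ V_t, so take I_D = 1.06 mA.
Then V_GS = 2.91 V and V_DS = V_DD − I_D(R_D+R_S) = 11 − 1.06×3 = 7.83 V.
Saturation requires V_DS ≥ V_GS − V_t = 0.812 V; 7.83 ≥ 0.812 ✓.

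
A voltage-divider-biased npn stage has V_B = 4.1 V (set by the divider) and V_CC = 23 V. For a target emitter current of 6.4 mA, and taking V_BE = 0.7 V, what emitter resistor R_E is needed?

R_E ≈ 0.53 kΩ

V_E = V_B − V_BE = 4.1 − 0.7 = 3.4 V.
R_E = V_E / I_E = 3.4 / 6.4 = 0.531 kΩ.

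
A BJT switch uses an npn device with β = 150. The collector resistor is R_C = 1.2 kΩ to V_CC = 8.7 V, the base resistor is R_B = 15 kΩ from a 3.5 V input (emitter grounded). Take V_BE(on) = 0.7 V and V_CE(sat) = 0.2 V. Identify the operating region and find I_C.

saturation; I_C ≈ 7.1 mA

Assume active: I_B = (3.5 − 0.7)/15 = 0.187 mA, giving I_C = β·I_B = 28 mA.
But then V_CE = 8.7 − 28×1.2 = -24.9 V < V_CE(sat) = 0.2 V — impossible in the active region.
So the transistor is saturated. With V_CE = 0.2 V, I_C = (V_CC − 0.2)/R_C = 8.5/1.2 = 7.08 mA.
Check: β·I_B = 28 mA > I_C = 7.08 mA, confirming saturation.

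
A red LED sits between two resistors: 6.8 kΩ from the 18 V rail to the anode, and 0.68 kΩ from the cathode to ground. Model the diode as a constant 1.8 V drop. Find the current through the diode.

I ≈ 2.2 mA

The two resistors are in series with the diode, so KVL gives 18 = I·6.8 + 1.8 + I·0.68.
I = (18 − 1.8) / (6.8 + 0.68) kΩ = 16.2 / 7.48 = 2.17 mA.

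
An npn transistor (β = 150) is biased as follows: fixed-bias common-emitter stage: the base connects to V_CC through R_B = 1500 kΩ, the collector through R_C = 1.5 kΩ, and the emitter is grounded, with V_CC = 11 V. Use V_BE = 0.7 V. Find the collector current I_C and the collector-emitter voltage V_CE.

I_C ≈ 1 mA, V_CE ≈ 9.5 V

Base loop: V_CC = I_B·R_B + V_BE, so I_B = (11 − 0.7)/1500 kΩ = 0.00687 mA.
In the active region I_C = β·I_B = 150 × 0.00687 = 1.03 mA.
Collector loop: V_CE = V_CC − I_C·R_C = 11 − 1.03×1.5 = 9.46 V.
Since V_CE = 9.46 V > V_CE(sat) ≈ 0.2 V, the transistor is in the active region as assumed.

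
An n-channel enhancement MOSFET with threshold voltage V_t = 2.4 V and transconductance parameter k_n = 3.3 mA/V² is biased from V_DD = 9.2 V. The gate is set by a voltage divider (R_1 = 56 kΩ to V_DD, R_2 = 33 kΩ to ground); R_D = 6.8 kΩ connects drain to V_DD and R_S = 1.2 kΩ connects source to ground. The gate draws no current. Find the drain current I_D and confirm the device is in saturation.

V_G = V_DD·R_2/(R_1+R_2) = 9.2×33/89 = 3.41 V.
Assume saturation: I_D = (k_n/2)(V_GS − V_t)² with V_GS = V_G − I_D·R_S = 3.41 − 1.2·I_D.
Substituting gives 2.38·I_D² − 5·I_D + 1.69 = 0, with roots I_D = 0.422 or 1.68 mA.
The root I_D = 1.68 mA gives V_GS = 1.39 V ≤ V_t, so take I_D = 0.422 mA.
Then V_GS = 2.91 V and V_DS = V_DD − I_D(R_D+R_S) = 9.2 − 0.422×8 = 5.83 V.
Saturation requires V_DS ≥ V_GS − V_t = 0.505 V; 5.83 ≥ 0.505 ✓.

I_D ≈ 0.42 mA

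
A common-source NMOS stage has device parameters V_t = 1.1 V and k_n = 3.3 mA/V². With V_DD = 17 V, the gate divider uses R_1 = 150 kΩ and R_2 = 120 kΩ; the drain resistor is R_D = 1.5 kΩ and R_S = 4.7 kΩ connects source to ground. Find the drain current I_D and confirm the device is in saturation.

V_G = V_DD·R_2/(R_1+R_2) = 17×120/270 = 7.56 V.
Assume saturation: I_D = (k_n/2)(V_GS − V_t)² with V_GS = V_G − I_D·R_S = 7.56 − 4.7·I_D.
Substituting gives 36.4·I_D² − 101·I_D + 68.8 = 0, with roots I_D = 1.19 or 1.58 mA.
The root I_D = 1.58 mA gives V_GS = 0.121 V ≤ V_t, so take I_D = 1.19 mA.
Then V_GS = 1.95 V and V_DS = V_DD − I_D(R_D+R_S) = 17 − 1.19×6.2 = 9.61 V.
Saturation requires V_DS ≥ V_GS − V_t = 0.85 V; 9.61 ≥ 0.85 ✓.

I_D ≈ 1.2 mA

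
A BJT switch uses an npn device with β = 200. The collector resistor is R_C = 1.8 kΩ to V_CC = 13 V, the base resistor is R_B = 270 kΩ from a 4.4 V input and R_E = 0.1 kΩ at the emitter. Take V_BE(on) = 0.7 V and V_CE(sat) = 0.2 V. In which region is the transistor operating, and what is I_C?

Assume active. Base-emitter loop: I_B = (V_BB − V_BE)/(R_B + (β+1)R_E) = (4.4 − 0.7)/(270 + 201×0.1) = 0.0128 mA.
I_C = β·I_B = 200×0.0128 = 2.55 mA.
V_CE = V_CC − I_C·R_C − I_E·R_E = 13 − 2.55×1.8 − 2.56×0.1 = 8.15 V > V_CE(sat), so the active-region assumption holds.

active; I_C ≈ 2.6 mA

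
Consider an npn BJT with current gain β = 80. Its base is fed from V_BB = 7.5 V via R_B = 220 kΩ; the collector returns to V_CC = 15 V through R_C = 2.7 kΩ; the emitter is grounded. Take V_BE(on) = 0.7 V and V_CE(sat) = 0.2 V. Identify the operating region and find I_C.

active; I_C ≈ 2.5 mA

Assume active. Base-emitter loop: I_B = (V_BB − V_BE)/R_B = (7.5 − 0.7)/220 = 0.0309 mA.
I_C = β·I_B = 80×0.0309 = 2.47 mA.
V_CE = V_CC − I_C·R_C = 15 − 2.47×2.7 = 8.32 V > V_CE(sat), so the active-region assumption holds.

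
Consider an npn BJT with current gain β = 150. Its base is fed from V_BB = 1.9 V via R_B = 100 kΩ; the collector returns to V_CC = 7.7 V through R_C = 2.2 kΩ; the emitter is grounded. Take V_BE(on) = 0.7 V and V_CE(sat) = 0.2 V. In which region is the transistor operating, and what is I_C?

Assume active. Base-emitter loop: I_B = (V_BB − V_BE)/R_B = (1.9 − 0.7)/100 = 0.012 mA.
I_C = β·I_B = 150×0.012 = 1.8 mA.
V_CE = V_CC − I_C·R_C = 7.7 − 1.8×2.2 = 3.74 V > V_CE(sat), so the active-region assumption holds.

active; I_C ≈ 1.8 mA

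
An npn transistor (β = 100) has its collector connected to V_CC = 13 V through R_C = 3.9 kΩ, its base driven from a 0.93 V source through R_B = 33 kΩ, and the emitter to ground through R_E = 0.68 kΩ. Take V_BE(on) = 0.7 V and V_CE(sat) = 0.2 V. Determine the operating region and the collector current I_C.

Assume active. Base-emitter loop: I_B = (V_BB − V_BE)/(R_B + (β+1)R_E) = (0.93 − 0.7)/(33 + 101×0.68) = 0.00226 mA.
I_C = β·I_B = 100×0.00226 = 0.226 mA.
V_CE = V_CC − I_C·R_C − I_E·R_E = 13 − 0.226×3.9 − 0.228×0.68 = 12 V > V_CE(sat), so the active-region assumption holds.

active; I_C ≈ 0.23 mA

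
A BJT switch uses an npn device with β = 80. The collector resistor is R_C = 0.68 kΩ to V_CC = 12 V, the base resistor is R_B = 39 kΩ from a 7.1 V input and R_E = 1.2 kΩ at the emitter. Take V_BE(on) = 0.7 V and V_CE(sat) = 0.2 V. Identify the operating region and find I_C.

Assume active. Base-emitter loop: I_B = (V_BB − V_BE)/(R_B + (β+1)R_E) = (7.1 − 0.7)/(39 + 81×1.2) = 0.047 mA.
I_C = β·I_B = 80×0.047 = 3.76 mA.
V_CE = V_CC − I_C·R_C − I_E·R_E = 12 − 3.76×0.68 − 3.81×1.2 = 4.88 V > V_CE(sat), so the active-region assumption holds.

active; I_C ≈ 3.8 mA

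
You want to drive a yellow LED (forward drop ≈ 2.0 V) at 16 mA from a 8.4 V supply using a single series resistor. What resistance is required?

The resistor drops V_S − V_D = 8.4 − 2.0 = 6.4 V at 16 mA.
R = 6.4 V / 16 mA = 0.4 kΩ.

R ≈ 0.4 kΩ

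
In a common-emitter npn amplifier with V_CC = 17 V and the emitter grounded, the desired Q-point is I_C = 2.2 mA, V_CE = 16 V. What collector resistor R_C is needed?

R_C ≈ 0.45 kΩ

Collector loop: V_CC = I_C·R_C + V_CE.
R_C = (V_CC − V_CE)/I_C = (17 − 16)/2.2 = 0.455 kΩ.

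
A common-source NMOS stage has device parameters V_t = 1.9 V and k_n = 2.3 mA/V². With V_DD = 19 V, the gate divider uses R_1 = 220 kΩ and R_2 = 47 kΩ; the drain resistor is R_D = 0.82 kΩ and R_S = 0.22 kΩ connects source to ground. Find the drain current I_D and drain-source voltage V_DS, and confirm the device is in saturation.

V_G = V_DD·R_2/(R_1+R_2) = 19×47/267 = 3.34 V.
Assume saturation: I_D = (k_n/2)(V_GS − V_t)² with V_GS = V_G − I_D·R_S = 3.34 − 0.22·I_D.
Substituting gives 0.0557·I_D² − 1.73·I_D + 2.4 = 0, with roots I_D = 1.45 or 29.6 mA.
The root I_D = 29.6 mA gives V_GS = -3.18 V ≤ V_t, so take I_D = 1.45 mA.
Then V_GS = 3.02 V and V_DS = V_DD − I_D(R_D+R_S) = 19 − 1.45×1.04 = 17.5 V.
Saturation requires V_DS ≥ V_GS − V_t = 1.12 V; 17.5 ≥ 1.12 ✓.

I_D ≈ 1.5 mA, V_DS ≈ 17 V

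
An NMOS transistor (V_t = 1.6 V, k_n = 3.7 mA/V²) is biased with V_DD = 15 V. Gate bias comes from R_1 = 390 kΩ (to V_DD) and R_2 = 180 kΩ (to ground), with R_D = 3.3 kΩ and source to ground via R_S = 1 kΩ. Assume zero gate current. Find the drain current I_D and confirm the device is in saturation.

I_D ≈ 2.1 mA

V_G = V_DD·R_2/(R_1+R_2) = 15×180/570 = 4.74 V.
Assume saturation: I_D = (k_n/2)(V_GS − V_t)² with V_GS = V_G − I_D·R_S = 4.74 − 1·I_D.
Substituting gives 1.85·I_D² − 12.6·I_D + 18.2 = 0, with roots I_D = 2.08 or 4.74 mA.
The root I_D = 4.74 mA gives V_GS = -0.000171 V ≤ V_t, so take I_D = 2.08 mA.
Then V_GS = 2.66 V and V_DS = V_DD − I_D(R_D+R_S) = 15 − 2.08×4.3 = 6.07 V.
Saturation requires V_DS ≥ V_GS − V_t = 1.06 V; 6.07 ≥ 1.06 ✓.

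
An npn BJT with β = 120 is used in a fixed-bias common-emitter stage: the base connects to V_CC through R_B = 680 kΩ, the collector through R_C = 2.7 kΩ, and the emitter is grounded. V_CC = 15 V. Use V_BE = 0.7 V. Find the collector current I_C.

I_C ≈ 2.5 mA

Base loop: V_CC = I_B·R_B + V_BE, so I_B = (15 − 0.7)/680 kΩ = 0.021 mA.
In the active region I_C = β·I_B = 120 × 0.021 = 2.52 mA.
Collector loop: V_CE = V_CC − I_C·R_C = 15 − 2.52×2.7 = 8.19 V.
Since V_CE = 8.19 V > V_CE(sat) ≈ 0.2 V, the transistor is in the active region as assumed.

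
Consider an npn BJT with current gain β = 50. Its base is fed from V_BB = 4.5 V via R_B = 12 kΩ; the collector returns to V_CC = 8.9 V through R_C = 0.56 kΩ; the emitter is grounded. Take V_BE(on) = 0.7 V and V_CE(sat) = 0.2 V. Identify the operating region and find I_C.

saturation; I_C ≈ 16 mA

Assume active: I_B = (4.5 − 0.7)/12 = 0.317 mA, giving I_C = β·I_B = 15.8 mA.
But then V_CE = 8.9 − 15.8×0.56 = 0.0333 V < V_CE(sat) = 0.2 V — impossible in the active region.
So the transistor is saturated. With V_CE = 0.2 V, I_C = (V_CC − 0.2)/R_C = 8.7/0.56 = 15.5 mA.
Check: β·I_B = 15.8 mA > I_C = 15.5 mA, confirming saturation.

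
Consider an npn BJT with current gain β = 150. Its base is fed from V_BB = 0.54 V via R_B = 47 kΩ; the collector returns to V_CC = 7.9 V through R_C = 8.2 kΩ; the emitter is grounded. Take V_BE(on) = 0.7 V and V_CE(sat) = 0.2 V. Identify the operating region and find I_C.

cutoff; I_C ≈ 0

V_BB = 0.54 V ≤ V_BE(on) = 0.7 V, so the base-emitter junction is not forward biased.
The transistor is in cutoff: I_B = I_C = 0.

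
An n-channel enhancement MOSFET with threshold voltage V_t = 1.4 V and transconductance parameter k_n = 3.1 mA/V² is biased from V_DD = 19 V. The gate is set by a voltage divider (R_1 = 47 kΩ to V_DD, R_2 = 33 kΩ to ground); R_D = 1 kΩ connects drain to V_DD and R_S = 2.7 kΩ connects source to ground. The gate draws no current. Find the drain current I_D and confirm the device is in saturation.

I_D ≈ 2 mA

V_G = V_DD·R_2/(R_1+R_2) = 19×33/80 = 7.84 V.
Assume saturation: I_D = (k_n/2)(V_GS − V_t)² with V_GS = V_G − I_D·R_S = 7.84 − 2.7·I_D.
Substituting gives 11.3·I_D² − 54.9·I_D + 64.2 = 0, with roots I_D = 1.97 or 2.89 mA.
The root I_D = 2.89 mA gives V_GS = 0.0345 V ≤ V_t, so take I_D = 1.97 mA.
Then V_GS = 2.53 V and V_DS = V_DD − I_D(R_D+R_S) = 19 − 1.97×3.7 = 11.7 V.
Saturation requires V_DS ≥ V_GS − V_t = 1.13 V; 11.7 ≥ 1.13 ✓.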